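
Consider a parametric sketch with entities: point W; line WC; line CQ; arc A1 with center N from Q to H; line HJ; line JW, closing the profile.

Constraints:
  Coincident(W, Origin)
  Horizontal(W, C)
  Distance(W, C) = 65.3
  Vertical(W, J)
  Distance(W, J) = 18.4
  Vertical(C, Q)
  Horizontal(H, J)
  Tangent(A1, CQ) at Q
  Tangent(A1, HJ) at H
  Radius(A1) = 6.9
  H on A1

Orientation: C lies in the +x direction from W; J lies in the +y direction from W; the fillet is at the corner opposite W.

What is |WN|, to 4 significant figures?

59.52

W and J share the same x with |WJ| = 18.4 and J on the +y side, so J = (0.000, 18.40). The virtual corner opposite W is at (65.30, 18.40). The tangent condition forces NQ to be normal to CQ and the tangent condition forces NH to be normal to HJ, with radius 6.9, so the center N sits 6.9 in from both sides at N = (58.40, 11.50). Then |WN| = |N − W| = 59.52.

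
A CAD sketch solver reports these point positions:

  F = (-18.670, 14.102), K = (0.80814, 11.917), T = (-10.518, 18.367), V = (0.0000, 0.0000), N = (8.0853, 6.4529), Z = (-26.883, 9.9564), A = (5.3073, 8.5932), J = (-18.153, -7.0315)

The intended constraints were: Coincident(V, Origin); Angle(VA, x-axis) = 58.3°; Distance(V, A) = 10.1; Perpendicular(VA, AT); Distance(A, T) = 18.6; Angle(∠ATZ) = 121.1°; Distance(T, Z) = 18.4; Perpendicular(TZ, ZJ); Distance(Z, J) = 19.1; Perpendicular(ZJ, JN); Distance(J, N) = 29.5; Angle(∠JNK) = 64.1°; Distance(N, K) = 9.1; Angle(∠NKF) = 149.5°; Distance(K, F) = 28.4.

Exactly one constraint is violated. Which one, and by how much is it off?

Distance(K, F) = 28.4 — off by 8.80.

V = (0.00, 0.00) ✓; VA at 58.30° ✓; |VA| = 10.10 ✓; ∠(VA, AT) = 90.00° ✓; |AT| = 18.60 ✓; ∠ATZ = 121.1° ✓; |TZ| = 18.40 ✓; ∠(TZ, ZJ) = 90.00° ✓; |ZJ| = 19.10 ✓; ∠(ZJ, JN) = 90.00° ✓; |JN| = 29.50 ✓; ∠JNK = 64.10° ✓; |NK| = 9.100 ✓; ∠NKF = 149.5° ✓; |KF| = 19.60 ✗.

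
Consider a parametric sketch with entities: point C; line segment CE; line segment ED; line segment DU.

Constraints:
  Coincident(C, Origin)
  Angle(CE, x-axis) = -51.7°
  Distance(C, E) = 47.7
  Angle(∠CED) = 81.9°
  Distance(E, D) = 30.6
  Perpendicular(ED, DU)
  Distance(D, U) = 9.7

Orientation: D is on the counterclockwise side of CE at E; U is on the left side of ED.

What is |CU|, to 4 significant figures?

44.48

C is at the origin; CE runs at -51.7° with length 47.7, so E = 47.7·(cos -51.7°, sin -51.7°) = (29.56, -37.43). ∠CED = 81.9°, so ED runs at -51.7° + (180° − 81.9°) = 46.40° from the x-axis; with |ED| = 30.6, D = E + 30.6·(cos 46.40°, sin 46.40°) = (50.67, -15.27). The perpendicularity gives DU at right angles to ED; with |DU| = 9.7 on the left of ED, U = D + 9.7·(-0.7242, 0.6896) = (43.64, -8.585). Then |CU| = |U − C| = 44.48.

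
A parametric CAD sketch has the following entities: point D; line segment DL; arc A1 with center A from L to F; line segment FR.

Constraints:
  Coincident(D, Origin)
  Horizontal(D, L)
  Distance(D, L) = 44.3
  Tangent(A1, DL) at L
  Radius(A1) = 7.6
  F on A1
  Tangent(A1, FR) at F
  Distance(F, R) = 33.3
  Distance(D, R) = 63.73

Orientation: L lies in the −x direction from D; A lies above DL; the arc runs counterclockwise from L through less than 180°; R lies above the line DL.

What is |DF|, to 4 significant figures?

38.51

Checks: |AL| = 7.600 ✓; |AF| = 7.600 ✓; ∠(AF, FR) = 90.00° ✓; |FR| = 33.30 ✓; |DR| = 63.73 ✓.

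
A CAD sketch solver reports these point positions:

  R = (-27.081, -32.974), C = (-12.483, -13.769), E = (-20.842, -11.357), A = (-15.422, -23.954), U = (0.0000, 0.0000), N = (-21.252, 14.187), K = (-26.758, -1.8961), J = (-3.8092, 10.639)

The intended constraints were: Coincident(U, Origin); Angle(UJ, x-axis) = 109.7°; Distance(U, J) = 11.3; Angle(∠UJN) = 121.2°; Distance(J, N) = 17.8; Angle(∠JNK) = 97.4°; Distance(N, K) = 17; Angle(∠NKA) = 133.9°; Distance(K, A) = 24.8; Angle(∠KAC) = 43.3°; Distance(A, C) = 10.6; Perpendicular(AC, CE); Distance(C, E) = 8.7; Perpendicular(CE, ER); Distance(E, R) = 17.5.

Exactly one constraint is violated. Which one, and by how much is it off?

Distance(E, R) = 17.5 — off by 5.00.

U = (0.00, 0.00) ✓; UJ at 109.7° ✓; |UJ| = 11.30 ✓; ∠UJN = 121.2° ✓; |JN| = 17.80 ✓; ∠JNK = 97.40° ✓; |NK| = 17.00 ✓; ∠NKA = 133.9° ✓; |KA| = 24.80 ✓; ∠KAC = 43.30° ✓; |AC| = 10.60 ✓; ∠(AC, CE) = 90.00° ✓; |CE| = 8.700 ✓; ∠(CE, ER) = 90.00° ✓; |ER| = 22.50 ✗.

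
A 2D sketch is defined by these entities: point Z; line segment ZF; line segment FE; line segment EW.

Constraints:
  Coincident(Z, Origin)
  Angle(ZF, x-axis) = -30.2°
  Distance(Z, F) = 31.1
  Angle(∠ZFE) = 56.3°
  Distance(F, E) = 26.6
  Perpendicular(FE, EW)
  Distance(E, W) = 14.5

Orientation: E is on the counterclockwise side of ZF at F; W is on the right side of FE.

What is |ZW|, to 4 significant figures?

41.44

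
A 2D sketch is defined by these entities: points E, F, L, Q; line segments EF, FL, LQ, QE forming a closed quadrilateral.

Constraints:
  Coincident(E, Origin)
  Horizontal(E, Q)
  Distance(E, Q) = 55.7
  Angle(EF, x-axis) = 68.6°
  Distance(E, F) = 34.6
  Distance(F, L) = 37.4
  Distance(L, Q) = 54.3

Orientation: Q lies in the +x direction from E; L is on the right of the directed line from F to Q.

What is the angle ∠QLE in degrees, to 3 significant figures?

110°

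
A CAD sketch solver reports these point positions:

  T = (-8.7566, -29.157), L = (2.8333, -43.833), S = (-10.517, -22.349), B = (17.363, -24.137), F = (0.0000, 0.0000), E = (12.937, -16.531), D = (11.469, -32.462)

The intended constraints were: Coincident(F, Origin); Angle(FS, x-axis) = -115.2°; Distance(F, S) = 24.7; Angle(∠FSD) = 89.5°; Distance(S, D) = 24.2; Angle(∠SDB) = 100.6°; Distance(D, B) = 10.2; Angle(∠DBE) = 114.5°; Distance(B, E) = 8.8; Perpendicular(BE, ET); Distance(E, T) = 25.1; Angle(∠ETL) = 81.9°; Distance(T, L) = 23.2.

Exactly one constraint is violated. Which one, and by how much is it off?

Distance(T, L) = 23.2 — off by 4.50.

F = (0.00, 0.00) ✓; FS at -115.2° ✓; |FS| = 24.70 ✓; ∠FSD = 89.50° ✓; |SD| = 24.20 ✓; ∠SDB = 100.6° ✓; |DB| = 10.20 ✓; ∠DBE = 114.5° ✓; |BE| = 8.800 ✓; ∠(BE, ET) = 90.00° ✓; |ET| = 25.10 ✓; ∠ETL = 81.90° ✓; |TL| = 18.70 ✗.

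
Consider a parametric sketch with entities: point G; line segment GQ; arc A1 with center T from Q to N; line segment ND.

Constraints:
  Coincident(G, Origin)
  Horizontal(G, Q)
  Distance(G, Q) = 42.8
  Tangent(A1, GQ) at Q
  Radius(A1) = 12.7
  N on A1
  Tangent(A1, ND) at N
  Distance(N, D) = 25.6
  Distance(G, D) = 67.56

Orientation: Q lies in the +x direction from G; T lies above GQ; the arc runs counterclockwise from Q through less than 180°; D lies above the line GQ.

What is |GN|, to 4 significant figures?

56.91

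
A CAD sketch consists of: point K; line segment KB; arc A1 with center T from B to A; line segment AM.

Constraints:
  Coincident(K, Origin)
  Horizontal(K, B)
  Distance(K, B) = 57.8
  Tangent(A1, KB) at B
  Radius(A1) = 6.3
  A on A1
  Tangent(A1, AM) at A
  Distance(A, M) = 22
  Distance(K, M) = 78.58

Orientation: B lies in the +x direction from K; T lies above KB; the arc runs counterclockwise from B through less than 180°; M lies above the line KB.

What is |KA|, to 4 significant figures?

62.93

K is at the origin; K and B share the same y with |KB| = 57.8 and B on the +x side, so B = (57.80, 0.000). A1 meets KB tangentially, so TB is at right angles to KB, so T = B + (0, 6.3) = (57.80, 6.300). Since TA ⟂ AM (tangency), |TM| = √(6.3² + 22.0²) = 22.88 regardless of where A sits on A1. So M lies on both circle(K, 78.58) and circle(T, 22.88); the above-KB intersection is M = (75.92, 20.28). A is the foot of the tangent from M: A = (62.87, 2.564).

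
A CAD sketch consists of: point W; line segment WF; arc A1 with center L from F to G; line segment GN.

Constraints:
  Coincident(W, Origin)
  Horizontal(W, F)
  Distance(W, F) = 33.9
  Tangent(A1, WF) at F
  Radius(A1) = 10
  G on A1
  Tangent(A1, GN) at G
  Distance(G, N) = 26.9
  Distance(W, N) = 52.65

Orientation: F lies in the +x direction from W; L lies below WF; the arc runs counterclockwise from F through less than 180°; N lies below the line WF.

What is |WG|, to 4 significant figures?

28.50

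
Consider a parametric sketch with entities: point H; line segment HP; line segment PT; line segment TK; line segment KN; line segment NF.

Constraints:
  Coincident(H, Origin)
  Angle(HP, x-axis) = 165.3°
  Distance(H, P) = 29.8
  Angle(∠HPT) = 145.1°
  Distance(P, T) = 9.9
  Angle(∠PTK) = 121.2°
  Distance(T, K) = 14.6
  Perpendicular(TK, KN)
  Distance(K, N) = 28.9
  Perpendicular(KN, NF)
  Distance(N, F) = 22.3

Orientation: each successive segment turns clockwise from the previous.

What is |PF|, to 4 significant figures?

20.59

H is at the origin; HP runs at 165.3° with length 29.8, so P = (-28.82, 7.562). ∠HPT = 145.1° gives PT at 130.4° from the x-axis; with |PT| = 9.9, T = (-35.24, 15.10). ∠PTK = 121.2° gives TK at 71.60° from the x-axis; with |TK| = 14.6, K = (-30.63, 28.95). TK is perpendicular to KN, so KN runs at -18.40°; with |KN| = 28.9, N = (-3.210, 19.83). KN ⟂ NF, so NF runs at -108.4°; with |NF| = 22.3, F = (-10.25, -1.327). Then |PF| = |F − P| = 20.59.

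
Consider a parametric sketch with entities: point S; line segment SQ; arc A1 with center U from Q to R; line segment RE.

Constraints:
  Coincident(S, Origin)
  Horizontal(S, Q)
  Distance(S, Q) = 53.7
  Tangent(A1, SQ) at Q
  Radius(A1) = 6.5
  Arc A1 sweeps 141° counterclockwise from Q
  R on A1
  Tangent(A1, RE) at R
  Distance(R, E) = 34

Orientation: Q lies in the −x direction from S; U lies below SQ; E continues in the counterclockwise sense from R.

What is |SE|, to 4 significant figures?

45.49

S is at the origin; S and Q share the same y with |SQ| = 53.7 and Q on the −x side, so Q = (-53.70, 0.000). Since A1 is tangent to SQ there, UQ ⟂ SQ, so U = Q + (0, -6.5) = (-53.70, -6.500). On A1, Q sits at bearing 90° from U; a 141° counterclockwise sweep puts R at bearing 231°, so R = U + 6.5·(cos 231°, sin 231°) = (-57.79, -11.55). A1 meets RE tangentially, so UR is at right angles to RE, so RE runs along (−sin 231°, cos 231°); with |RE| = 34.0, E = (-31.37, -32.95). Then |SE| = |E − S| = 45.49.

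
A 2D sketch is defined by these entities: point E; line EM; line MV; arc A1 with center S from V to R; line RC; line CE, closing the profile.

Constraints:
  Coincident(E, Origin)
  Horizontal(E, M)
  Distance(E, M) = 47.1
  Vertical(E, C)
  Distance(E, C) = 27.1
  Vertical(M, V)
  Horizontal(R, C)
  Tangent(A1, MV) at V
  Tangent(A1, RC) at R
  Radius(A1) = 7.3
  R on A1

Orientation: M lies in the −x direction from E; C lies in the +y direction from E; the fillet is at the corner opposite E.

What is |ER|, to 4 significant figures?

48.15

E is at the origin; E and M share the same y with |EM| = 47.1 and M on the −x side, so M = (-47.10, 0.000). EC is vertical with |EC| = 27.1 and C on the +y side, so C = (0.000, 27.10). The virtual corner opposite E is at (-47.10, 27.10). A1 meets MV tangentially, so SV is at right angles to MV and A1 meets RC tangentially, so SR is at right angles to RC, with radius 7.3, so the center S sits 7.3 in from both sides at S = (-39.80, 19.80). That places the tangent points at V = (-47.10, 19.80) on MV and R = (-39.80, 27.10) on RC. Then |ER| = |R − E| = 48.15.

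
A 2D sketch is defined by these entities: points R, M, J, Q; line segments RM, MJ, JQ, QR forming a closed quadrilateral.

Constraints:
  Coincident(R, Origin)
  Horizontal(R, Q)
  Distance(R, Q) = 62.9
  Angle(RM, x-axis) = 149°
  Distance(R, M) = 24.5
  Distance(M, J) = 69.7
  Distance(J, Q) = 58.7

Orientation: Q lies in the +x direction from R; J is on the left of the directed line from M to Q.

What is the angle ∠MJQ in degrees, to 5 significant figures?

82.237°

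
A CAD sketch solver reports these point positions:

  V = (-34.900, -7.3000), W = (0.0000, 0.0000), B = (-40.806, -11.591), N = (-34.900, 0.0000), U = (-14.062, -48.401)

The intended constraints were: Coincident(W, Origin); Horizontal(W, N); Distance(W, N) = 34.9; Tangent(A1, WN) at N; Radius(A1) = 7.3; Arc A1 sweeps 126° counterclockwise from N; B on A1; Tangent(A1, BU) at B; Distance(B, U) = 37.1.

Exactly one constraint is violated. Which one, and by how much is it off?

Distance(B, U) = 37.1 — off by 8.40.

W = (0.00, 0.00) ✓; W.y = 0.00, N.y = 0.00 ✓; |WN| = 34.90 ✓; ∠(VN, NW) = 90.00° ✓; |VN| = 7.300 ✓; bearing(V→B) − bearing(V→N) = 126.0° ✓; |VB| = 7.300 ✓; ∠(VB, BU) = 90.00° ✓; |BU| = 45.50 ✗.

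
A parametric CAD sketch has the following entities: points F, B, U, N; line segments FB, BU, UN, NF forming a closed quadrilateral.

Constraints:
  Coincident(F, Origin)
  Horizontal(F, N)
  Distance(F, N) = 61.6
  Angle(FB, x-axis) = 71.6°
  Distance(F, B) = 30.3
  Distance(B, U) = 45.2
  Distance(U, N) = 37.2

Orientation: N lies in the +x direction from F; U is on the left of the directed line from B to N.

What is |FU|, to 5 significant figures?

65.231

Checks: |BU| = 45.20 ✓; |UN| = 37.20 ✓.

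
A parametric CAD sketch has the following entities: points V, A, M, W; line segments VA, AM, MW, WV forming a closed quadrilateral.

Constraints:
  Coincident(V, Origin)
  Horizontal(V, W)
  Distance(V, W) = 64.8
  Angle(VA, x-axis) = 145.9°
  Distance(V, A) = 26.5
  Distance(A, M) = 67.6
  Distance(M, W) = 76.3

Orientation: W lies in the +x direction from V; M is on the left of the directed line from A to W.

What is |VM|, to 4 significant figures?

68.78

Checks: |AM| = 67.60 ✓; |MW| = 76.30 ✓.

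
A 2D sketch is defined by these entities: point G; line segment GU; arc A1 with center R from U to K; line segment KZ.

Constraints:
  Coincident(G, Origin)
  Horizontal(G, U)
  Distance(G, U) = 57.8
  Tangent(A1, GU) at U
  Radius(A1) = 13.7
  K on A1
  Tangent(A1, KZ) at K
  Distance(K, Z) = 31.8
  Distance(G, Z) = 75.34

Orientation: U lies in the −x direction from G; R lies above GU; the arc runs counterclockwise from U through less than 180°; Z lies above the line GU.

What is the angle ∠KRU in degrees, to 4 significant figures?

113.3°

G is at the origin; GU is horizontal with |GU| = 57.8 and U on the −x side, so U = (-57.80, 0.000). Tangency of A1 to GU means the radius RU is perpendicular to GU, so R = U + (0, 13.7) = (-57.80, 13.70). Since RK ⟂ KZ (tangency), |RZ| = √(13.7² + 31.8²) = 34.63 regardless of where K sits on A1. So Z lies on both circle(G, 75.34) and circle(R, 34.63); the above-GU intersection is Z = (-57.80, 48.33). K is the foot of the tangent from Z: K = (-45.22, 19.12).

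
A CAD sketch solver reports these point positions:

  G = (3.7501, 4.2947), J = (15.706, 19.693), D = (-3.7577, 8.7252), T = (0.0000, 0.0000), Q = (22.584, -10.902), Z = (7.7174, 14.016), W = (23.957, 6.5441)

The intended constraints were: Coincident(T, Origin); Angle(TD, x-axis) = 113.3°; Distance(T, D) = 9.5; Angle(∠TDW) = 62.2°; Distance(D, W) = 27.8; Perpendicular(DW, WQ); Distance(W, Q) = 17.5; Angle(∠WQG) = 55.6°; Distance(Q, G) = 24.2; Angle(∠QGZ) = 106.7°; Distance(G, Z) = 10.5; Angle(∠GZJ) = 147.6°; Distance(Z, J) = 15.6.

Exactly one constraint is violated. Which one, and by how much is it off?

Distance(Z, J) = 15.6 — off by 5.80.

T = (0.00, 0.00) ✓; TD at 113.3° ✓; |TD| = 9.500 ✓; ∠TDW = 62.20° ✓; |DW| = 27.80 ✓; ∠(DW, WQ) = 90.00° ✓; |WQ| = 17.50 ✓; ∠WQG = 55.60° ✓; |QG| = 24.20 ✓; ∠QGZ = 106.7° ✓; |GZ| = 10.50 ✓; ∠GZJ = 147.6° ✓; |ZJ| = 9.800 ✗.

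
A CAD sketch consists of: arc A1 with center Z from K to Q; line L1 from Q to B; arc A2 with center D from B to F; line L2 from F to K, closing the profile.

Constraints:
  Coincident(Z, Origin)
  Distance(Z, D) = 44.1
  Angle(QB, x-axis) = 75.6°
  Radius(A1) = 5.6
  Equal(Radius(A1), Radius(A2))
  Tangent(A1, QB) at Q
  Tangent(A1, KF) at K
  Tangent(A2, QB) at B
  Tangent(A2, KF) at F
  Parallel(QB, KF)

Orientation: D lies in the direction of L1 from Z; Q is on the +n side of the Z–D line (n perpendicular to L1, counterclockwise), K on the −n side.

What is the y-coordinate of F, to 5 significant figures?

41.322

The slot axis is L1's direction at 75.6°, so u = (cos 75.6°, sin 75.6°) = (0.24869, 0.96858) and n = (−sin 75.6°, cos 75.6°) = (-0.96858, 0.24869). Z is at the origin and D lies 44.1 along u from Z, so D = 44.1·u = (10.967, 42.715). Tangency of A1 to both parallel lines with radius 5.6 puts Q and K at Z ± 5.6·n: Q = (-5.4241, 1.3927), K = (5.4241, -1.3927). Equal radii place B and F the same way about D: B = D + 5.6·n = (5.5432, 44.107), F = D − 5.6·n = (16.391, 41.322). So F.y = 41.322.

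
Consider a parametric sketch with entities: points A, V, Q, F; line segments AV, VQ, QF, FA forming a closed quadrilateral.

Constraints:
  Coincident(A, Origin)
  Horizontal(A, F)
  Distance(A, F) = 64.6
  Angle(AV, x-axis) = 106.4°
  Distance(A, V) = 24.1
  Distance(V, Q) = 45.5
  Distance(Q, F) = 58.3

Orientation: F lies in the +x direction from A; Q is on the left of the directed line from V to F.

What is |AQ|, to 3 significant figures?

57.2

A is at the origin; AF is horizontal with |AF| = 64.6 and F in +x, so F = (64.6, 0). AV runs at 106.4° with |AV| = 24.1, so V = (-6.80, 23.1). Q is determined by |VQ| = 45.5 and |QF| = 58.3 together: it lies at the intersection of circle(V, 45.5) and circle(F, 58.3). With |VF| = 75.1, the foot of the radical line on VF is 28.7 from V and the perpendicular offset is √(45.5² − 28.7²) = 35.3. Taking the left-of-VF solution: Q = (31.4, 47.9).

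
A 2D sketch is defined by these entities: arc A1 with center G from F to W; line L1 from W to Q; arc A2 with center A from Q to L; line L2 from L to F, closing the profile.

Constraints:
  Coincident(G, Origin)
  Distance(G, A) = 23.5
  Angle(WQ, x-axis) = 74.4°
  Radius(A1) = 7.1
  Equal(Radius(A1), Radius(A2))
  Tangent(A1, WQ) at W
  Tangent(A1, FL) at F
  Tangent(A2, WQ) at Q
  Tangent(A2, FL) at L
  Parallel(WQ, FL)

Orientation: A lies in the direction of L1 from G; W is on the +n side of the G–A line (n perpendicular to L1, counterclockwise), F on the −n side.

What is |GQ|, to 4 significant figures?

24.55

The slot axis is L1's direction at 74.4°, so u = (cos 74.4°, sin 74.4°) = (0.2689, 0.9632) and n = (−sin 74.4°, cos 74.4°) = (-0.9632, 0.2689). G is at the origin and A lies 23.5 along u from G, so A = 23.5·u = (6.320, 22.63). Tangency of A1 to both parallel lines with radius 7.1 puts W and F at G ± 7.1·n: W = (-6.838, 1.909), F = (6.838, -1.909). Equal radii place Q and L the same way about A: Q = A + 7.1·n = (-0.5188, 24.54), L = A − 7.1·n = (13.16, 20.72). Then |GQ| = |Q − G| = 24.55.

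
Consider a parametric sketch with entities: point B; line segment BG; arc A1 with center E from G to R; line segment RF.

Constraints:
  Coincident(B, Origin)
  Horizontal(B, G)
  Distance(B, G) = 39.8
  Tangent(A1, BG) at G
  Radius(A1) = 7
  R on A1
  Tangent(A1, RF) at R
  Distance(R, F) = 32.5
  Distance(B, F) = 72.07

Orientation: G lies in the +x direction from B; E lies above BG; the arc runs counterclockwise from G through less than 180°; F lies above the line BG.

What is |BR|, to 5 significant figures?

44.892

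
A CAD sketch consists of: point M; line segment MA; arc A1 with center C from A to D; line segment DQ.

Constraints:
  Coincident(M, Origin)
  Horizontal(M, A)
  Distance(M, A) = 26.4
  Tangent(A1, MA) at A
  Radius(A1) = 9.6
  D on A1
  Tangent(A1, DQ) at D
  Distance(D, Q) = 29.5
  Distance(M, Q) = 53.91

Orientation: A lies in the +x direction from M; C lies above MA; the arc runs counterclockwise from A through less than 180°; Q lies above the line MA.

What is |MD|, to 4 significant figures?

37.09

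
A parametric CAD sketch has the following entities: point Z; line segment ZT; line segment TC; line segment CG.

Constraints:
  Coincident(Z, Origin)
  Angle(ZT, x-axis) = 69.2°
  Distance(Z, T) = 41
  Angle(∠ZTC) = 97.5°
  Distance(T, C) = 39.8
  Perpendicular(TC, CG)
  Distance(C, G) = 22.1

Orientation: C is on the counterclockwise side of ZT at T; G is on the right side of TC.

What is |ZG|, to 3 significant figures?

77.3

Z is at the origin; ZT runs at 69.2° with length 41.0, so T = 41.0·(cos 69.2°, sin 69.2°) = (14.6, 38.3). ∠ZTC = 97.5°, so TC runs at 69.2° + (180° − 97.5°) = 152° from the x-axis; with |TC| = 39.8, C = T + 39.8·(cos 152°, sin 152°) = (-20.5, 57.2). The perpendicularity gives CG at right angles to TC; with |CG| = 22.1 on the right of TC, G = C + 22.1·(0.474, 0.880) = (-10.0, 76.7). Then |ZG| = |G − Z| = 77.3.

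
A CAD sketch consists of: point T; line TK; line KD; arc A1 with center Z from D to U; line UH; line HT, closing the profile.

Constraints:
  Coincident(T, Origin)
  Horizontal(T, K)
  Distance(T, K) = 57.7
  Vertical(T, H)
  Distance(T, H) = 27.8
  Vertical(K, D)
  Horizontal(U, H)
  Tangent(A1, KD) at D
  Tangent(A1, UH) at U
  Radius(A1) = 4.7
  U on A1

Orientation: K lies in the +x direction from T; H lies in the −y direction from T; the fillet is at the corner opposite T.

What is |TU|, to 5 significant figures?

59.848

T is at the origin; TK is horizontal with |TK| = 57.7 and K on the +x side, so K = (57.700, 0.0000). TH is vertical with |TH| = 27.8 and H on the −y side, so H = (0.0000, -27.800). The virtual corner opposite T is at (57.700, -27.800). Tangency of A1 to KD means the radius ZD is perpendicular to KD and A1 meets UH tangentially, so ZU is at right angles to UH, with radius 4.7, so the center Z sits 4.7 in from both sides at Z = (53.000, -23.100). That places the tangent points at D = (57.700, -23.100) on KD and U = (53.000, -27.800) on UH. Then |TU| = |U − T| = 59.848.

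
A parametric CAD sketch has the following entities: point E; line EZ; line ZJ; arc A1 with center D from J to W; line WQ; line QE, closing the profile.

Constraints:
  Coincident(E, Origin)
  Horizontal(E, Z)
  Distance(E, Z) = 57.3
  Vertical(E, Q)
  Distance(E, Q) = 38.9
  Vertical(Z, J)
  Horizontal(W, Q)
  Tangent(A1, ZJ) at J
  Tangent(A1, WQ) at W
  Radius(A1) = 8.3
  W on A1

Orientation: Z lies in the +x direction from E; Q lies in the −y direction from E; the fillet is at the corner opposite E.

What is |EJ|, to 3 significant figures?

65.0

The virtual corner opposite E is at (57.3, -38.9). Since A1 is tangent to ZJ there, DJ ⟂ ZJ and tangency of A1 to WQ means the radius DW is perpendicular to WQ, with radius 8.3, so the center D sits 8.3 in from both sides at D = (49.0, -30.6). That places the tangent points at J = (57.3, -30.6) on ZJ and W = (49.0, -38.9) on WQ. Then |EJ| = |J − E| = 65.0.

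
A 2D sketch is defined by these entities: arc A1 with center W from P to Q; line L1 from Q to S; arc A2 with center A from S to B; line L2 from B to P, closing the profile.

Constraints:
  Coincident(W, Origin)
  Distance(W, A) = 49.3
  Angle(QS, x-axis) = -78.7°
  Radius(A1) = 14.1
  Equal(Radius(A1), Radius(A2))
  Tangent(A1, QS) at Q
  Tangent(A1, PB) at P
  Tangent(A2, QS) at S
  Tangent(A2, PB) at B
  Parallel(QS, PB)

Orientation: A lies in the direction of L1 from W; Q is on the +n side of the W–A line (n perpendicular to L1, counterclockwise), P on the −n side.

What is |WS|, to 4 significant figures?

51.28

The slot axis is L1's direction at -78.7°, so u = (cos -78.7°, sin -78.7°) = (0.1959, -0.9806) and n = (−sin -78.7°, cos -78.7°) = (0.9806, 0.1959). W is at the origin and A lies 49.3 along u from W, so A = 49.3·u = (9.660, -48.34). Tangency of A1 to both parallel lines with radius 14.1 puts Q and P at W ± 14.1·n: Q = (13.83, 2.763), P = (-13.83, -2.763). Equal radii place S and B the same way about A: S = A + 14.1·n = (23.49, -45.58), B = A − 14.1·n = (-4.167, -51.11). Then |WS| = |S − W| = 51.28.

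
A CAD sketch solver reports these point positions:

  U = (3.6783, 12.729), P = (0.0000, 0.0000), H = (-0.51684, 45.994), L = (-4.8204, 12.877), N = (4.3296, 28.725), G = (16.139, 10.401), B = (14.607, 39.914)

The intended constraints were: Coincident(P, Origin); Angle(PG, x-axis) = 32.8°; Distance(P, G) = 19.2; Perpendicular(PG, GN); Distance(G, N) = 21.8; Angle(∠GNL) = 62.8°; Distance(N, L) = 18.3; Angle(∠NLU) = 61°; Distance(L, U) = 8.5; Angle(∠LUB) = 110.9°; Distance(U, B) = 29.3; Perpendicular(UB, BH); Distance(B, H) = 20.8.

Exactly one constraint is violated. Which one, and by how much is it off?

Distance(B, H) = 20.8 — off by 4.50.

P = (0.00, 0.00) ✓; PG at 32.80° ✓; |PG| = 19.20 ✓; ∠(PG, GN) = 90.00° ✓; |GN| = 21.80 ✓; ∠GNL = 62.80° ✓; |NL| = 18.30 ✓; ∠NLU = 61.00° ✓; |LU| = 8.500 ✓; ∠LUB = 110.9° ✓; |UB| = 29.30 ✓; ∠(UB, BH) = 90.00° ✓; |BH| = 16.30 ✗.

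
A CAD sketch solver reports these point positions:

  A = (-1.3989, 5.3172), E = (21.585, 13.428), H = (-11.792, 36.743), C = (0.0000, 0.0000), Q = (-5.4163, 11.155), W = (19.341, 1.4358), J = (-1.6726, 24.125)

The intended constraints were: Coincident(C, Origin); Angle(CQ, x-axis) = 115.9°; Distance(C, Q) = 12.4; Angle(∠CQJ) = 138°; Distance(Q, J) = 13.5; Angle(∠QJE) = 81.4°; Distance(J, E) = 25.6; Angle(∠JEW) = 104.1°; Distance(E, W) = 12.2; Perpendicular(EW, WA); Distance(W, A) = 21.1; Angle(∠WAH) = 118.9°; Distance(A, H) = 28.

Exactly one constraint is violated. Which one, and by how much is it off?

Distance(A, H) = 28 — off by 5.10.

C = (0.00, 0.00) ✓; CQ at 115.9° ✓; |CQ| = 12.40 ✓; ∠CQJ = 138.0° ✓; |QJ| = 13.50 ✓; ∠QJE = 81.40° ✓; |JE| = 25.60 ✓; ∠JEW = 104.1° ✓; |EW| = 12.20 ✓; ∠(EW, WA) = 90.00° ✓; |WA| = 21.10 ✓; ∠WAH = 118.9° ✓; |AH| = 33.10 ✗.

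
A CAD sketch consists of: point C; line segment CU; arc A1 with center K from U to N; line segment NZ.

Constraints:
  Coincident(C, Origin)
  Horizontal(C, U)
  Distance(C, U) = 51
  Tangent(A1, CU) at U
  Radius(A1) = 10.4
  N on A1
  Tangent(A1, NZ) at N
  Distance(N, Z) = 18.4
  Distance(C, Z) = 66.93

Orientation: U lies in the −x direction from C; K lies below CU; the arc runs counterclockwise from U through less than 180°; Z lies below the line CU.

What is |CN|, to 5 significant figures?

62.375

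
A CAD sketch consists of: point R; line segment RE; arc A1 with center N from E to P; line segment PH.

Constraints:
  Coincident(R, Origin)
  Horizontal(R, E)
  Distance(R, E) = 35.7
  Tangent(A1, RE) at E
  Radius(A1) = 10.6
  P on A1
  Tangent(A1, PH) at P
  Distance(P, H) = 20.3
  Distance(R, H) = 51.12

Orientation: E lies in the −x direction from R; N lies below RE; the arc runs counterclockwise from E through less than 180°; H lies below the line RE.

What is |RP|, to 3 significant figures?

47.8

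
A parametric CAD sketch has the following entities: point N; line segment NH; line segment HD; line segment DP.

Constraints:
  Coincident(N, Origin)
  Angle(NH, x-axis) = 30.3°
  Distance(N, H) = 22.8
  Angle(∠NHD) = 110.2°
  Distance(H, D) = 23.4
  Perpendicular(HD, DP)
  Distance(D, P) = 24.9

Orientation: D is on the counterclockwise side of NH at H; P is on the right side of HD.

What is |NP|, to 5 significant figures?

55.870

N is at the origin; NH runs at 30.3° with length 22.8, so H = 22.8·(cos 30.3°, sin 30.3°) = (19.685, 11.503). ∠NHD = 110.2°, so HD runs at 30.3° + (180° − 110.2°) = 100.10° from the x-axis; with |HD| = 23.4, D = H + 23.4·(cos 100.10°, sin 100.10°) = (15.582, 34.541). HD ⟂ DP; with |DP| = 24.9 on the right of HD, P = D + 24.9·(0.98450, 0.17537) = (40.096, 38.907). Then |NP| = |P − N| = 55.870.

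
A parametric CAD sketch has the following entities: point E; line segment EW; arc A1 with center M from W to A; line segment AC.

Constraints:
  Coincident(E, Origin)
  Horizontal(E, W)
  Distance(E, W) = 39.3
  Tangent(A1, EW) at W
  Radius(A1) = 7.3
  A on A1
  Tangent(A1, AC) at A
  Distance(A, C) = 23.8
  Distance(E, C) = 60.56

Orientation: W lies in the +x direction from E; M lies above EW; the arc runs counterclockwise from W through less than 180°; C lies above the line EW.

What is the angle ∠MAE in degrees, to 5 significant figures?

25.248°

Checks: E = (0.00, 0.00) ✓; ∠(MW, WE) = 90.00° ✓; |MW| = 7.300 ✓; |MA| = 7.300 ✓; ∠(MA, AC) = 90.00° ✓; |AC| = 23.80 ✓; |EC| = 60.56 ✓.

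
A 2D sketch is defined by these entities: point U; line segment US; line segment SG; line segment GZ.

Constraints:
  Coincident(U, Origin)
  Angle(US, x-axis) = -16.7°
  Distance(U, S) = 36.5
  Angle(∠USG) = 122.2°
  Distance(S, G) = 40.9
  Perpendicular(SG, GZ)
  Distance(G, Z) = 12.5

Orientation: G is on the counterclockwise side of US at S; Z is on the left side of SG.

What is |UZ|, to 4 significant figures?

63.09

U is at the origin; US runs at -16.7° with length 36.5, so S = 36.5·(cos -16.7°, sin -16.7°) = (34.96, -10.49). ∠USG = 122.2°, so SG runs at -16.7° + (180° − 122.2°) = 41.10° from the x-axis; with |SG| = 40.9, G = S + 40.9·(cos 41.10°, sin 41.10°) = (65.78, 16.40). SG is perpendicular to GZ; with |GZ| = 12.5 on the left of SG, Z = G + 12.5·(-0.6574, 0.7536) = (57.56, 25.82). Then |UZ| = |Z − U| = 63.09.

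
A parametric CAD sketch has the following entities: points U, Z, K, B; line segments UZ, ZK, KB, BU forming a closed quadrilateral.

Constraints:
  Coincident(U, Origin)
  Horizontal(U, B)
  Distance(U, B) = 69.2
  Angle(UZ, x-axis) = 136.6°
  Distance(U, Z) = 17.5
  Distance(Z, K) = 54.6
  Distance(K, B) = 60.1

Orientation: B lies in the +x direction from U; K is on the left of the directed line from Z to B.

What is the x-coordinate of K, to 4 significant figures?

30.22

Checks: |ZK| = 54.60 ✓; |KB| = 60.10 ✓.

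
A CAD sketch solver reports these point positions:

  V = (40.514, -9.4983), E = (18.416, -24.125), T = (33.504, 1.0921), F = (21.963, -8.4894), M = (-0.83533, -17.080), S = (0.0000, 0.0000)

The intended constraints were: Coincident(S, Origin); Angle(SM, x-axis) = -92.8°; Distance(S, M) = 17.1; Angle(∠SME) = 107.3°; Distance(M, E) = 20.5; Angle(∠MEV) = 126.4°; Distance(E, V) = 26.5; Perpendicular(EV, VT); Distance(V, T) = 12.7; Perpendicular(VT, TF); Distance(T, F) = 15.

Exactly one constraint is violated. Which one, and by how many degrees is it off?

Perpendicular(VT, TF) — off by 6.20°.

S = (0.00, 0.00) ✓; SM at -92.80° ✓; |SM| = 17.10 ✓; ∠SME = 107.3° ✓; |ME| = 20.50 ✓; ∠MEV = 126.4° ✓; |EV| = 26.50 ✓; ∠(EV, VT) = 90.00° ✓; |VT| = 12.70 ✓; ∠(VT, TF) = 96.20° ✗; |TF| = 15.00 ✓.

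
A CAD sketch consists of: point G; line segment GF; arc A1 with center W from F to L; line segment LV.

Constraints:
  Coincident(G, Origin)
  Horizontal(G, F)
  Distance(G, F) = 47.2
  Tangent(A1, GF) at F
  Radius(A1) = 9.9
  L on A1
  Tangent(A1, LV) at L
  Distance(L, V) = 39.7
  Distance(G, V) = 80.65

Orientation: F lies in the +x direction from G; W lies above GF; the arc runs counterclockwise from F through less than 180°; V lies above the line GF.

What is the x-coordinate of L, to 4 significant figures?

56.82

Checks: |WL| = 9.900 ✓; ∠(WL, LV) = 90.00° ✓; |LV| = 39.70 ✓; |GV| = 80.65 ✓.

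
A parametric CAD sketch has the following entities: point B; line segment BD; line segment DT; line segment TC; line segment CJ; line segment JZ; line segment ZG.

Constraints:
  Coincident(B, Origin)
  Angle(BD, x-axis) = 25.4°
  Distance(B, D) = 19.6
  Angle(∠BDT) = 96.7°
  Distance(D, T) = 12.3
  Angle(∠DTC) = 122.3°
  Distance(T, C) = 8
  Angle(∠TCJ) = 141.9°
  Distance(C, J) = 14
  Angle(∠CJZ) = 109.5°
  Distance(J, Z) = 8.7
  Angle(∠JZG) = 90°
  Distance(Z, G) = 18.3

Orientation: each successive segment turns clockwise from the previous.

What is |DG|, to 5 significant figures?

5.5090

B is at the origin; BD runs at 25.4° with length 19.6, so D = (17.705, 8.4071). ∠BDT = 96.7° gives DT at -57.900° from the x-axis; with |DT| = 12.3, T = (24.242, -2.0125). ∠DTC = 122.3° gives TC at -115.60° from the x-axis; with |TC| = 8.0, C = (20.785, -9.2271). ∠TCJ = 141.9° gives CJ at -153.70° from the x-axis; with |CJ| = 14.0, J = (8.2341, -15.430). ∠CJZ = 109.5° gives JZ at 135.80° from the x-axis; with |JZ| = 8.7, Z = (1.9970, -9.3648). ∠JZG = 90.0° gives ZG at 45.800° from the x-axis; with |ZG| = 18.3, G = (14.755, 3.7547). Then |DG| = |G − D| = 5.5090.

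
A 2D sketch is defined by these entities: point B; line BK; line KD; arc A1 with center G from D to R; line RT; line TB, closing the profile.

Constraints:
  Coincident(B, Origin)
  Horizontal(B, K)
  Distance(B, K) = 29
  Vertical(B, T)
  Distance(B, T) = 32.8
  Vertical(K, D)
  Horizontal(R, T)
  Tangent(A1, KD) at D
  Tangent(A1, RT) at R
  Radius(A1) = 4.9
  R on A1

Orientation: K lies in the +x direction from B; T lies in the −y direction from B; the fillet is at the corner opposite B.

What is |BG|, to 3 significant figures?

36.9

B and T share the same x with |BT| = 32.8 and T on the −y side, so T = (0.00, -32.8). The virtual corner opposite B is at (29.0, -32.8). A1 meets KD tangentially, so GD is at right angles to KD and tangency of A1 to RT means the radius GR is perpendicular to RT, with radius 4.9, so the center G sits 4.9 in from both sides at G = (24.1, -27.9). Then |BG| = |G − B| = 36.9.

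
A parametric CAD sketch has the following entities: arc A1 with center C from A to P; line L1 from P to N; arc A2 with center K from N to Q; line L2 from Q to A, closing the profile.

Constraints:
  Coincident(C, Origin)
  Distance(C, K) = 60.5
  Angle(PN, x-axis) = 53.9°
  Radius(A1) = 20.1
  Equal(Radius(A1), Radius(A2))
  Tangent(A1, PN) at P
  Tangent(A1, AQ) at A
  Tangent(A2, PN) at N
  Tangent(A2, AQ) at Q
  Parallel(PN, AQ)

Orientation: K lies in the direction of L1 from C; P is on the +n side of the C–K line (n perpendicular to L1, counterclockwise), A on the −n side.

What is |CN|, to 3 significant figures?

63.8

Tangency of A1 to both parallel lines with radius 20.1 puts P and A at C ± 20.1·n: P = (-16.2, 11.8), A = (16.2, -11.8). Equal radii place N and Q the same way about K: N = K + 20.1·n = (19.4, 60.7), Q = K − 20.1·n = (51.9, 37.0). Then |CN| = |N − C| = 63.8.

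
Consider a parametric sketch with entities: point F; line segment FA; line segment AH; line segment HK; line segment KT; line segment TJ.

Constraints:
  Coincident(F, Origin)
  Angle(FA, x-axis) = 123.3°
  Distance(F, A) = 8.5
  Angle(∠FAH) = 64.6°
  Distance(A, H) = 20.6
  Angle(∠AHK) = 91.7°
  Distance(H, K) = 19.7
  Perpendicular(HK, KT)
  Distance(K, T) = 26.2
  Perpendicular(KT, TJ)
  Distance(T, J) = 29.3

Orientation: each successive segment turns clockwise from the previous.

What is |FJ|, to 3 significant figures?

19.0

The perpendicularity gives KT at right angles to HK, so KT runs at -170°; with |KT| = 26.2, T = (-6.81, -13.9). The perpendicularity gives TJ at right angles to KT, so TJ runs at 99.6°; with |TJ| = 29.3, J = (-11.7, 15.0). Then |FJ| = |J − F| = 19.0.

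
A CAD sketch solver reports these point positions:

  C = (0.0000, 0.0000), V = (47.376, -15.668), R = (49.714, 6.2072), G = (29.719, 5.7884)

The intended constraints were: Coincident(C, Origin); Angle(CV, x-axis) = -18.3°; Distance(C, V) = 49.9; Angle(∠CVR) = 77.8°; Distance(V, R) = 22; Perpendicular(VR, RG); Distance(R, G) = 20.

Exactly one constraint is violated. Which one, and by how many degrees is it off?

Perpendicular(VR, RG) — off by 7.30°.

C = (0.00, 0.00) ✓; CV at -18.30° ✓; |CV| = 49.90 ✓; ∠CVR = 77.80° ✓; |VR| = 22.00 ✓; ∠(VR, RG) = 97.30° ✗; |RG| = 20.00 ✓.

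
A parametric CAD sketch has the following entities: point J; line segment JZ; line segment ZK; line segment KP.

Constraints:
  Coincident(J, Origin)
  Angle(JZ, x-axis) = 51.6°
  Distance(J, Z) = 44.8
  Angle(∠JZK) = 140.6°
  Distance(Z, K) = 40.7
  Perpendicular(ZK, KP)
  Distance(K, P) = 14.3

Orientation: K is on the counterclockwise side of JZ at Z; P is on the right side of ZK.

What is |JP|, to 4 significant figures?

86.60

∠JZK = 140.6°, so ZK runs at 51.6° + (180° − 140.6°) = 91.00° from the x-axis; with |ZK| = 40.7, K = Z + 40.7·(cos 91.00°, sin 91.00°) = (27.12, 75.80). The perpendicularity gives KP at right angles to ZK; with |KP| = 14.3 on the right of ZK, P = K + 14.3·(0.9998, 0.01745) = (41.41, 76.05). Then |JP| = |P − J| = 86.60.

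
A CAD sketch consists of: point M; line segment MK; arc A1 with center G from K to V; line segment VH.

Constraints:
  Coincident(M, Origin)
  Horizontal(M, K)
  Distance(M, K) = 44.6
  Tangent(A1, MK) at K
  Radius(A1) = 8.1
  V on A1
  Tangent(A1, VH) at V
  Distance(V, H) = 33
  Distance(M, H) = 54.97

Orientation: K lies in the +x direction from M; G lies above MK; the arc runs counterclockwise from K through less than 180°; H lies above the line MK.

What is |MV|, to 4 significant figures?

53.12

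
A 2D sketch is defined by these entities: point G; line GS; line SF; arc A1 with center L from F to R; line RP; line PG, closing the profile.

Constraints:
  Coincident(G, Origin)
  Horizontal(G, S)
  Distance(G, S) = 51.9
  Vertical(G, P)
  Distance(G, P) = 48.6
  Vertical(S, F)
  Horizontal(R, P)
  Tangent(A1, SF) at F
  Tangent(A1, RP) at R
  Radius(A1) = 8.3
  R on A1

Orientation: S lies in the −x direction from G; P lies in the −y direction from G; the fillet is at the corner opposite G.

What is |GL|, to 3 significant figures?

59.4

G is at the origin; G and S share the same y with |GS| = 51.9 and S on the −x side, so S = (-51.9, 0.00). GP is vertical with |GP| = 48.6 and P on the −y side, so P = (0.00, -48.6). The virtual corner opposite G is at (-51.9, -48.6). Since A1 is tangent to SF there, LF ⟂ SF and since A1 is tangent to RP there, LR ⟂ RP, with radius 8.3, so the center L sits 8.3 in from both sides at L = (-43.6, -40.3). Then |GL| = |L − G| = 59.4.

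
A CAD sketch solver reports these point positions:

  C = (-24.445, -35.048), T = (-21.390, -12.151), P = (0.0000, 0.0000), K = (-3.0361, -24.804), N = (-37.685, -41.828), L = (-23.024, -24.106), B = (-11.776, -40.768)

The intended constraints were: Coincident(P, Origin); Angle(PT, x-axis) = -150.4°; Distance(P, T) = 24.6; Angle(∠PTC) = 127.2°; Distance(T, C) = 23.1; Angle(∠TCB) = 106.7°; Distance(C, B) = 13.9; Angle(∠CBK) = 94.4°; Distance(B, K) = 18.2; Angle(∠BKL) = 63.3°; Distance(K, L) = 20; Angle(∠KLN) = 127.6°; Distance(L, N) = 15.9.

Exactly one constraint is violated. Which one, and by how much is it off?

Distance(L, N) = 15.9 — off by 7.10.

P = (0.00, 0.00) ✓; PT at -150.4° ✓; |PT| = 24.60 ✓; ∠PTC = 127.2° ✓; |TC| = 23.10 ✓; ∠TCB = 106.7° ✓; |CB| = 13.90 ✓; ∠CBK = 94.40° ✓; |BK| = 18.20 ✓; ∠BKL = 63.30° ✓; |KL| = 20.00 ✓; ∠KLN = 127.6° ✓; |LN| = 23.00 ✗.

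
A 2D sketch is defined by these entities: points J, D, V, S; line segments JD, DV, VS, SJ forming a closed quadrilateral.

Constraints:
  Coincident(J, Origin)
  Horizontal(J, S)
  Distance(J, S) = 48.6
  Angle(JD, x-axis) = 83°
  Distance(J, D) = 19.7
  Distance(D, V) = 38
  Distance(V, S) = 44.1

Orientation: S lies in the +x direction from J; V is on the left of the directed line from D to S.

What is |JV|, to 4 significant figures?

53.26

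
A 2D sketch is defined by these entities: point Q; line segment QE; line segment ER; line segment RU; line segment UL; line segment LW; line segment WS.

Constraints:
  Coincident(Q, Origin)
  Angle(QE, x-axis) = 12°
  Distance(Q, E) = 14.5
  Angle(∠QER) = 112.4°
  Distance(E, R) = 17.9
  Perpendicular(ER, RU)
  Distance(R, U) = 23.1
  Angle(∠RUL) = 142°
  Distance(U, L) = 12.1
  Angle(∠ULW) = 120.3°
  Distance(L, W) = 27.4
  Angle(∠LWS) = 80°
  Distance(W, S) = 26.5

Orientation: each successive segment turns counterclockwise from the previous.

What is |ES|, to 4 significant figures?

9.411

∠ULW = 120.3° gives LW at -92.70° from the x-axis; with |LW| = 27.4, W = (-17.32, -8.185). ∠LWS = 80.0° gives WS at 7.300° from the x-axis; with |WS| = 26.5, S = (8.965, -4.818). Then |ES| = |S − E| = 9.411.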